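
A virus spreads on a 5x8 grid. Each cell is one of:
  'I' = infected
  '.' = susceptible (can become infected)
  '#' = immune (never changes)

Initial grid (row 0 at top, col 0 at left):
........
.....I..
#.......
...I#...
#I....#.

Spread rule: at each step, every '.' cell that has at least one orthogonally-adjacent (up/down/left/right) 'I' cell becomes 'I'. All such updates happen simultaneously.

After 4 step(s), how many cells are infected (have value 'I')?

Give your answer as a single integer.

Step 0 (initial): 3 infected
Step 1: +9 new -> 12 infected
Step 2: +11 new -> 23 infected
Step 3: +7 new -> 30 infected
Step 4: +4 new -> 34 infected

Answer: 34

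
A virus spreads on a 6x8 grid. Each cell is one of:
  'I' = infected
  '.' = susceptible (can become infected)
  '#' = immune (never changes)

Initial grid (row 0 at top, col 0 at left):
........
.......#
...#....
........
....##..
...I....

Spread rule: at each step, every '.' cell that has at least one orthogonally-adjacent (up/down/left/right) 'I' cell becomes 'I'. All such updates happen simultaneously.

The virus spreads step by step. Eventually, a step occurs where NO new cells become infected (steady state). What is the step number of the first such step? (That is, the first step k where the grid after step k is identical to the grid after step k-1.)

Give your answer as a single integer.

Step 0 (initial): 1 infected
Step 1: +3 new -> 4 infected
Step 2: +4 new -> 8 infected
Step 3: +5 new -> 13 infected
Step 4: +7 new -> 20 infected
Step 5: +7 new -> 27 infected
Step 6: +8 new -> 35 infected
Step 7: +6 new -> 41 infected
Step 8: +2 new -> 43 infected
Step 9: +1 new -> 44 infected
Step 10: +0 new -> 44 infected

Answer: 10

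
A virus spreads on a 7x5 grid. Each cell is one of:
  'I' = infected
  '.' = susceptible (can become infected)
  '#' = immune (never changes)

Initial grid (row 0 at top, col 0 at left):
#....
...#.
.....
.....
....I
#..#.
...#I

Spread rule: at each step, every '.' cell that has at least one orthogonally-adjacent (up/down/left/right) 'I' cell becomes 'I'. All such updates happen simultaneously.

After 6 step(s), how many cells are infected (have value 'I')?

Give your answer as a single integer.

Step 0 (initial): 2 infected
Step 1: +3 new -> 5 infected
Step 2: +3 new -> 8 infected
Step 3: +5 new -> 13 infected
Step 4: +6 new -> 19 infected
Step 5: +5 new -> 24 infected
Step 6: +4 new -> 28 infected

Answer: 28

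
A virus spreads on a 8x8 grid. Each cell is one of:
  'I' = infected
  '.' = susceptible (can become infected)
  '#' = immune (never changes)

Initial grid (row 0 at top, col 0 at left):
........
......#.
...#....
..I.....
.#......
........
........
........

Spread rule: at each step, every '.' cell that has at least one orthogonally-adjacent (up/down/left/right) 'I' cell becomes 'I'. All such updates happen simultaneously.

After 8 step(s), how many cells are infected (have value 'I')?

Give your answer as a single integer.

Answer: 60

Derivation:
Step 0 (initial): 1 infected
Step 1: +4 new -> 5 infected
Step 2: +6 new -> 11 infected
Step 3: +11 new -> 22 infected
Step 4: +12 new -> 34 infected
Step 5: +11 new -> 45 infected
Step 6: +7 new -> 52 infected
Step 7: +5 new -> 57 infected
Step 8: +3 new -> 60 infected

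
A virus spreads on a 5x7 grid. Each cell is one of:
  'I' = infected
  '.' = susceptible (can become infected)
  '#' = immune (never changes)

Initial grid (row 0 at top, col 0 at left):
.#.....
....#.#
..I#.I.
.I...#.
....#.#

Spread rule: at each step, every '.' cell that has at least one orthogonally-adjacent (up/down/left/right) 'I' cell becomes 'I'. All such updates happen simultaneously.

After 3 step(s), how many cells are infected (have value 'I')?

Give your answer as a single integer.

Step 0 (initial): 3 infected
Step 1: +8 new -> 11 infected
Step 2: +10 new -> 21 infected
Step 3: +5 new -> 26 infected

Answer: 26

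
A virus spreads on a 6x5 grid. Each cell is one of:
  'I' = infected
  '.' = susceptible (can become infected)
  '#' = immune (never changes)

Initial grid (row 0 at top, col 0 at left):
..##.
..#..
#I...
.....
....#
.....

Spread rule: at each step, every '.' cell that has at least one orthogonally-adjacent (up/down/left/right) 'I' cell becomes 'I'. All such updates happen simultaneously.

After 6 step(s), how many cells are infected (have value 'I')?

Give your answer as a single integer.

Answer: 25

Derivation:
Step 0 (initial): 1 infected
Step 1: +3 new -> 4 infected
Step 2: +6 new -> 10 infected
Step 3: +7 new -> 17 infected
Step 4: +5 new -> 22 infected
Step 5: +2 new -> 24 infected
Step 6: +1 new -> 25 infected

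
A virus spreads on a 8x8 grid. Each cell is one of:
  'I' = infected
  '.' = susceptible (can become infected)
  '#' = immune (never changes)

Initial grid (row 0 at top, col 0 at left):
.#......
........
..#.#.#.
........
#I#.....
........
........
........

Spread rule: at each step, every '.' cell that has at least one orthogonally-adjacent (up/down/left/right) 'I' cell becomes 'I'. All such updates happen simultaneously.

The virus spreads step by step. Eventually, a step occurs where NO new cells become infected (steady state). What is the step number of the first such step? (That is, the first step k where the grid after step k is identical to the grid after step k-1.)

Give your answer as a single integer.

Step 0 (initial): 1 infected
Step 1: +2 new -> 3 infected
Step 2: +6 new -> 9 infected
Step 3: +7 new -> 16 infected
Step 4: +9 new -> 25 infected
Step 5: +8 new -> 33 infected
Step 6: +8 new -> 41 infected
Step 7: +7 new -> 48 infected
Step 8: +6 new -> 54 infected
Step 9: +3 new -> 57 infected
Step 10: +1 new -> 58 infected
Step 11: +0 new -> 58 infected

Answer: 11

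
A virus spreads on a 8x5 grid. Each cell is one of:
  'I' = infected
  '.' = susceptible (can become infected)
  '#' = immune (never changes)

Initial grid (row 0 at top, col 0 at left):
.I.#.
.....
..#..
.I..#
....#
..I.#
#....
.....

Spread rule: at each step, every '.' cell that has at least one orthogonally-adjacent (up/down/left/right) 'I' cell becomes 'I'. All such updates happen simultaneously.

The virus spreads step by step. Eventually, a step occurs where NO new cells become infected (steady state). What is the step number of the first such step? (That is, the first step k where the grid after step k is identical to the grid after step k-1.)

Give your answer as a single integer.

Answer: 6

Derivation:
Step 0 (initial): 3 infected
Step 1: +11 new -> 14 infected
Step 2: +10 new -> 24 infected
Step 3: +5 new -> 29 infected
Step 4: +4 new -> 33 infected
Step 5: +1 new -> 34 infected
Step 6: +0 new -> 34 infected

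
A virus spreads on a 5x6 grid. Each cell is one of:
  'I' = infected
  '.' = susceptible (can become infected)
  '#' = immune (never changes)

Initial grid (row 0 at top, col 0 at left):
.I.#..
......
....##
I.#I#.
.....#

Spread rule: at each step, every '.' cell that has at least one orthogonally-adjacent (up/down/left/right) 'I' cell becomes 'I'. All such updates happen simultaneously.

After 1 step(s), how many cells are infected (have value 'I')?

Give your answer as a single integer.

Step 0 (initial): 3 infected
Step 1: +8 new -> 11 infected

Answer: 11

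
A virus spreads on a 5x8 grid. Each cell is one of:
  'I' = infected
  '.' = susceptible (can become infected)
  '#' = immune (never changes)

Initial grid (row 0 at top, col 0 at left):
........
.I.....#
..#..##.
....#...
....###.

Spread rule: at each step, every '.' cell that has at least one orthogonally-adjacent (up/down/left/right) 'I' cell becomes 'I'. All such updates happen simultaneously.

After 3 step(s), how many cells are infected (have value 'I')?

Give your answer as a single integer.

Step 0 (initial): 1 infected
Step 1: +4 new -> 5 infected
Step 2: +5 new -> 10 infected
Step 3: +6 new -> 16 infected

Answer: 16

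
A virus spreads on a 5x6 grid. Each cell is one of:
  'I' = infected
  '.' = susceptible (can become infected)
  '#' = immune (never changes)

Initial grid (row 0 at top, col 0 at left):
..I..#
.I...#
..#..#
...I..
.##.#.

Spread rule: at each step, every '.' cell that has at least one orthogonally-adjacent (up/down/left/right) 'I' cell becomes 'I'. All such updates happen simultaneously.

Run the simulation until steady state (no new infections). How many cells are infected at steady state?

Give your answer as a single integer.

Answer: 23

Derivation:
Step 0 (initial): 3 infected
Step 1: +9 new -> 12 infected
Step 2: +7 new -> 19 infected
Step 3: +3 new -> 22 infected
Step 4: +1 new -> 23 infected
Step 5: +0 new -> 23 infected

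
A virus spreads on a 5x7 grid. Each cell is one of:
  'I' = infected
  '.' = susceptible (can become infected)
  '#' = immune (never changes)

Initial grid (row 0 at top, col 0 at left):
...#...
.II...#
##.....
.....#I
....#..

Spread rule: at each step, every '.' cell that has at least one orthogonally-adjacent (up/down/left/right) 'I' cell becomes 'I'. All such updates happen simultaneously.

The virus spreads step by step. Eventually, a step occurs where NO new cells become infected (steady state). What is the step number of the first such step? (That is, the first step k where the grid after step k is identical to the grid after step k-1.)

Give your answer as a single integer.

Step 0 (initial): 3 infected
Step 1: +7 new -> 10 infected
Step 2: +6 new -> 16 infected
Step 3: +6 new -> 22 infected
Step 4: +5 new -> 27 infected
Step 5: +2 new -> 29 infected
Step 6: +0 new -> 29 infected

Answer: 6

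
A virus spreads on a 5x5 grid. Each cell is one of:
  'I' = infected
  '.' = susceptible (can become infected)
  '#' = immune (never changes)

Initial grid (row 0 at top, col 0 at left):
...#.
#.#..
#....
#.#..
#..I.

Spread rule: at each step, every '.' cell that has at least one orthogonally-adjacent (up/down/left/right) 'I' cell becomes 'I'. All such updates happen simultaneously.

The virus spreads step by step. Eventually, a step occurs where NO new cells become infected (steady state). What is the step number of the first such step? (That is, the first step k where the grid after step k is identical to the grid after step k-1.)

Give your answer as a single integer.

Answer: 8

Derivation:
Step 0 (initial): 1 infected
Step 1: +3 new -> 4 infected
Step 2: +3 new -> 7 infected
Step 3: +4 new -> 11 infected
Step 4: +2 new -> 13 infected
Step 5: +2 new -> 15 infected
Step 6: +1 new -> 16 infected
Step 7: +2 new -> 18 infected
Step 8: +0 new -> 18 infected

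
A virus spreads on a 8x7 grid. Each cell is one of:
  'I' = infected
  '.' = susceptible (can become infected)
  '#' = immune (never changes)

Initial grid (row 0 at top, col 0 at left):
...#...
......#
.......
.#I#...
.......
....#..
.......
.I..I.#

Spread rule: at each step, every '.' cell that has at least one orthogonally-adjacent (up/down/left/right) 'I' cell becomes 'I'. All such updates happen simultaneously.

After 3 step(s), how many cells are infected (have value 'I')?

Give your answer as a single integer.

Answer: 33

Derivation:
Step 0 (initial): 3 infected
Step 1: +8 new -> 11 infected
Step 2: +11 new -> 22 infected
Step 3: +11 new -> 33 infected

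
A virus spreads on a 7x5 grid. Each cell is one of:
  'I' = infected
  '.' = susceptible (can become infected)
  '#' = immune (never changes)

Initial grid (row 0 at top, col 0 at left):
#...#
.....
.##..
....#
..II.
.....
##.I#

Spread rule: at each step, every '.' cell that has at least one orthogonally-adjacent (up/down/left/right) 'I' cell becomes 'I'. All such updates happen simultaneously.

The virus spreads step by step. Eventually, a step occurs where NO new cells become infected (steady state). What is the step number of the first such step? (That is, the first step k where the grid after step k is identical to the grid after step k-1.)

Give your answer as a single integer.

Step 0 (initial): 3 infected
Step 1: +7 new -> 10 infected
Step 2: +5 new -> 15 infected
Step 3: +4 new -> 19 infected
Step 4: +4 new -> 23 infected
Step 5: +3 new -> 26 infected
Step 6: +1 new -> 27 infected
Step 7: +0 new -> 27 infected

Answer: 7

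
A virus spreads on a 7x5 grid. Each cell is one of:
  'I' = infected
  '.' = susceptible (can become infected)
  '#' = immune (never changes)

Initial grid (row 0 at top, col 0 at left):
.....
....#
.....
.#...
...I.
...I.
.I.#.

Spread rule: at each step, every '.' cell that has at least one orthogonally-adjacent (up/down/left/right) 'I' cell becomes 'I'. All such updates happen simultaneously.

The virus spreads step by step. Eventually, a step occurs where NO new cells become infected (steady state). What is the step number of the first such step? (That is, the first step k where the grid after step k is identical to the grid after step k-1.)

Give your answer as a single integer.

Step 0 (initial): 3 infected
Step 1: +8 new -> 11 infected
Step 2: +6 new -> 17 infected
Step 3: +4 new -> 21 infected
Step 4: +4 new -> 25 infected
Step 5: +4 new -> 29 infected
Step 6: +2 new -> 31 infected
Step 7: +1 new -> 32 infected
Step 8: +0 new -> 32 infected

Answer: 8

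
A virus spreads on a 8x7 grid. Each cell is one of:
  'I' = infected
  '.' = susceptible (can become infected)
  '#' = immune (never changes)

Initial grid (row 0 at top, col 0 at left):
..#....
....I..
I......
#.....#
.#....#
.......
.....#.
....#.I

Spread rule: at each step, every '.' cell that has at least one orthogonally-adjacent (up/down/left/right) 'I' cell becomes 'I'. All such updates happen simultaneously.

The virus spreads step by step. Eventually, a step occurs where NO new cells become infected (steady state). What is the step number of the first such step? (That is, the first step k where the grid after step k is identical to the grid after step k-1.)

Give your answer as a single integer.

Step 0 (initial): 3 infected
Step 1: +8 new -> 11 infected
Step 2: +12 new -> 23 infected
Step 3: +8 new -> 31 infected
Step 4: +4 new -> 35 infected
Step 5: +3 new -> 38 infected
Step 6: +3 new -> 41 infected
Step 7: +4 new -> 45 infected
Step 8: +3 new -> 48 infected
Step 9: +1 new -> 49 infected
Step 10: +0 new -> 49 infected

Answer: 10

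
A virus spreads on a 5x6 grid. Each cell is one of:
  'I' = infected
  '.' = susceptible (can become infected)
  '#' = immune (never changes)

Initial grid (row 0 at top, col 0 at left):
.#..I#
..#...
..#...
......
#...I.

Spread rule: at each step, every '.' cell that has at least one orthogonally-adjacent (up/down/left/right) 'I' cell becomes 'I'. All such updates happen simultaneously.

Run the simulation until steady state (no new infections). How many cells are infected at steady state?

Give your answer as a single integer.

Step 0 (initial): 2 infected
Step 1: +5 new -> 7 infected
Step 2: +7 new -> 14 infected
Step 3: +4 new -> 18 infected
Step 4: +1 new -> 19 infected
Step 5: +2 new -> 21 infected
Step 6: +2 new -> 23 infected
Step 7: +1 new -> 24 infected
Step 8: +1 new -> 25 infected
Step 9: +0 new -> 25 infected

Answer: 25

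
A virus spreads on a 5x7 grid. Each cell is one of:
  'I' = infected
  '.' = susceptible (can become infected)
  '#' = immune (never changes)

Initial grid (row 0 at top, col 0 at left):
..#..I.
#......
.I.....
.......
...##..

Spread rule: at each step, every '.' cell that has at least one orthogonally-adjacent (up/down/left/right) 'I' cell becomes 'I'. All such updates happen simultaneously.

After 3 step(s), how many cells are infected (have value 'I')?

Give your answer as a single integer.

Step 0 (initial): 2 infected
Step 1: +7 new -> 9 infected
Step 2: +10 new -> 19 infected
Step 3: +8 new -> 27 infected

Answer: 27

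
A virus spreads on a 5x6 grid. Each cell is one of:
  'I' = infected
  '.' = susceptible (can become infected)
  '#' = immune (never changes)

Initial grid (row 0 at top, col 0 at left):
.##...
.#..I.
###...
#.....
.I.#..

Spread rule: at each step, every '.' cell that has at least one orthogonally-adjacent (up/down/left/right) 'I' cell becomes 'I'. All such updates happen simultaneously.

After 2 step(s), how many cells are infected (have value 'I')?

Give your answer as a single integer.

Answer: 16

Derivation:
Step 0 (initial): 2 infected
Step 1: +7 new -> 9 infected
Step 2: +7 new -> 16 infected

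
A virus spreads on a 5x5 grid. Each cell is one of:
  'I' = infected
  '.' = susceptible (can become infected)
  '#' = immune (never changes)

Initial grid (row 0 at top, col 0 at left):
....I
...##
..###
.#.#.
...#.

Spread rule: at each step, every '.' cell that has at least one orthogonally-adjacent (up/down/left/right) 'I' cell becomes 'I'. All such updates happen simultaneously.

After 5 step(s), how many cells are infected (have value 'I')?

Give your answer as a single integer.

Step 0 (initial): 1 infected
Step 1: +1 new -> 2 infected
Step 2: +1 new -> 3 infected
Step 3: +2 new -> 5 infected
Step 4: +2 new -> 7 infected
Step 5: +2 new -> 9 infected

Answer: 9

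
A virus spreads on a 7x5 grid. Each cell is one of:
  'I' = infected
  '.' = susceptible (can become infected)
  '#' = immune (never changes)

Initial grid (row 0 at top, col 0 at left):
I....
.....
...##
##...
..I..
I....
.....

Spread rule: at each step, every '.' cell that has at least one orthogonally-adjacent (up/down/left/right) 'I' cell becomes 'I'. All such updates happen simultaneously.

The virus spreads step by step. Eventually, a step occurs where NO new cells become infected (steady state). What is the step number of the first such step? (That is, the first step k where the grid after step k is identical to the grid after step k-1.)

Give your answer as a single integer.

Answer: 6

Derivation:
Step 0 (initial): 3 infected
Step 1: +9 new -> 12 infected
Step 2: +9 new -> 21 infected
Step 3: +6 new -> 27 infected
Step 4: +3 new -> 30 infected
Step 5: +1 new -> 31 infected
Step 6: +0 new -> 31 infected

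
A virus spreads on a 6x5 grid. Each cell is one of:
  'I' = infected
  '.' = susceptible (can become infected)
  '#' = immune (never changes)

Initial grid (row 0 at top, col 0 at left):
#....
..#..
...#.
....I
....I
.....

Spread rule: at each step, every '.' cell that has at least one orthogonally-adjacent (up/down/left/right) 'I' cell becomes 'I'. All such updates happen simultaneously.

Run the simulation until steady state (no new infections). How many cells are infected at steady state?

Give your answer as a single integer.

Step 0 (initial): 2 infected
Step 1: +4 new -> 6 infected
Step 2: +4 new -> 10 infected
Step 3: +6 new -> 16 infected
Step 4: +5 new -> 21 infected
Step 5: +4 new -> 25 infected
Step 6: +2 new -> 27 infected
Step 7: +0 new -> 27 infected

Answer: 27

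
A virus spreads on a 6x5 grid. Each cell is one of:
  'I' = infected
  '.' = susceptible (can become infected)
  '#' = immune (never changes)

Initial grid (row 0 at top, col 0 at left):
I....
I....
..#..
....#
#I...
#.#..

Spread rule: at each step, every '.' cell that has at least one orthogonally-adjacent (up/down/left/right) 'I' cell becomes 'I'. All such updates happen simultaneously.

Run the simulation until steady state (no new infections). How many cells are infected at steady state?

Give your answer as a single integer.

Step 0 (initial): 3 infected
Step 1: +6 new -> 9 infected
Step 2: +6 new -> 15 infected
Step 3: +5 new -> 20 infected
Step 4: +4 new -> 24 infected
Step 5: +1 new -> 25 infected
Step 6: +0 new -> 25 infected

Answer: 25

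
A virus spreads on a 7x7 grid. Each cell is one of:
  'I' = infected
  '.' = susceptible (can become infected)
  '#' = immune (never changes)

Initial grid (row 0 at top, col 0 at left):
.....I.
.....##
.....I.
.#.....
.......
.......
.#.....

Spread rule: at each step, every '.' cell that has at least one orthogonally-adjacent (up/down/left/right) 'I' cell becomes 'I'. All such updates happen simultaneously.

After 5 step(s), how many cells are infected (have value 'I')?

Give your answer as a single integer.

Answer: 35

Derivation:
Step 0 (initial): 2 infected
Step 1: +5 new -> 7 infected
Step 2: +6 new -> 13 infected
Step 3: +7 new -> 20 infected
Step 4: +8 new -> 28 infected
Step 5: +7 new -> 35 infected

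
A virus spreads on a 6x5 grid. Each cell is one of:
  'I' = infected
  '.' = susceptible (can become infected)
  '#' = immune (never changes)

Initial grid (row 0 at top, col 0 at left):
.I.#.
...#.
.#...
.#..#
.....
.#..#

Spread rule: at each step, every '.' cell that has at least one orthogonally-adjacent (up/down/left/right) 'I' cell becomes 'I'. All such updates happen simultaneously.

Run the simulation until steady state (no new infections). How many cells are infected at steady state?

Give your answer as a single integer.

Answer: 23

Derivation:
Step 0 (initial): 1 infected
Step 1: +3 new -> 4 infected
Step 2: +2 new -> 6 infected
Step 3: +2 new -> 8 infected
Step 4: +3 new -> 11 infected
Step 5: +4 new -> 15 infected
Step 6: +5 new -> 20 infected
Step 7: +3 new -> 23 infected
Step 8: +0 new -> 23 infected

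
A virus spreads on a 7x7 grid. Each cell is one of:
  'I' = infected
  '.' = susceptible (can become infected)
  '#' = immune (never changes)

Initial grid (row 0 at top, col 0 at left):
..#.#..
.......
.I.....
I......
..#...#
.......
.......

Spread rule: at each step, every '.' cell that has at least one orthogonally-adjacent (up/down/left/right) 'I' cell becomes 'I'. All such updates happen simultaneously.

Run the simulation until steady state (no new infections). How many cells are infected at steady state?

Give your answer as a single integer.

Step 0 (initial): 2 infected
Step 1: +5 new -> 7 infected
Step 2: +7 new -> 14 infected
Step 3: +6 new -> 20 infected
Step 4: +7 new -> 27 infected
Step 5: +6 new -> 33 infected
Step 6: +6 new -> 39 infected
Step 7: +3 new -> 42 infected
Step 8: +2 new -> 44 infected
Step 9: +1 new -> 45 infected
Step 10: +0 new -> 45 infected

Answer: 45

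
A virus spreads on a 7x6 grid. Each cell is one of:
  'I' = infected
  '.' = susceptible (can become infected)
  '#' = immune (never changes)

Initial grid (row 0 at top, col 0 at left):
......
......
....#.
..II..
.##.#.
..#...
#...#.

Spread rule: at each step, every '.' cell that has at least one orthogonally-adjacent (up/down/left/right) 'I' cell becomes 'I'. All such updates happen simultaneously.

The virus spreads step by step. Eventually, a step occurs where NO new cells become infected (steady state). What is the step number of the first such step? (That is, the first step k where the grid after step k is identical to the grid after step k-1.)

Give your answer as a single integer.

Step 0 (initial): 2 infected
Step 1: +5 new -> 7 infected
Step 2: +6 new -> 13 infected
Step 3: +10 new -> 23 infected
Step 4: +7 new -> 30 infected
Step 5: +5 new -> 35 infected
Step 6: +0 new -> 35 infected

Answer: 6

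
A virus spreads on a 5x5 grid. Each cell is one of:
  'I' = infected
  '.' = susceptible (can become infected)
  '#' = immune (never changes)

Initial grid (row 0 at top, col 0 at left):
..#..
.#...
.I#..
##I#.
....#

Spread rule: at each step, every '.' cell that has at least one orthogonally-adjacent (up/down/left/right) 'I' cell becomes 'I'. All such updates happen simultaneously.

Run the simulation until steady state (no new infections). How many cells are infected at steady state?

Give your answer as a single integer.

Answer: 10

Derivation:
Step 0 (initial): 2 infected
Step 1: +2 new -> 4 infected
Step 2: +3 new -> 7 infected
Step 3: +2 new -> 9 infected
Step 4: +1 new -> 10 infected
Step 5: +0 new -> 10 infected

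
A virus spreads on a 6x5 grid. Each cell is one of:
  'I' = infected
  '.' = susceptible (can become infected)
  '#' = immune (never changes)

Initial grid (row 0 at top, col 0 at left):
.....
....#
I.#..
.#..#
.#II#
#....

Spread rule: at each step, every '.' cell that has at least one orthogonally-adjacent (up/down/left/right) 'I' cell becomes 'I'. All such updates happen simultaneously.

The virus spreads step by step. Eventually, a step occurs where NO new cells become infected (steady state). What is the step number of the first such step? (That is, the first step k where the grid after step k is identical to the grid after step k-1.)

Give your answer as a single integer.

Step 0 (initial): 3 infected
Step 1: +7 new -> 10 infected
Step 2: +6 new -> 16 infected
Step 3: +4 new -> 20 infected
Step 4: +2 new -> 22 infected
Step 5: +1 new -> 23 infected
Step 6: +0 new -> 23 infected

Answer: 6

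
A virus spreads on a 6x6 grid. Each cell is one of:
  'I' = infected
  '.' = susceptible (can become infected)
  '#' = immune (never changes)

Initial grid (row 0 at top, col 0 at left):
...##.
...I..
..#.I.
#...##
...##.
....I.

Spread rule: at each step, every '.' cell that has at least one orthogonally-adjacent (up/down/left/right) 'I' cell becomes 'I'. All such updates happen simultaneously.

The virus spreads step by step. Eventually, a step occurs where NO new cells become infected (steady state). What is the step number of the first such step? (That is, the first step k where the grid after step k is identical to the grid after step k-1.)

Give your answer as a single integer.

Step 0 (initial): 3 infected
Step 1: +6 new -> 9 infected
Step 2: +6 new -> 15 infected
Step 3: +7 new -> 22 infected
Step 4: +5 new -> 27 infected
Step 5: +1 new -> 28 infected
Step 6: +0 new -> 28 infected

Answer: 6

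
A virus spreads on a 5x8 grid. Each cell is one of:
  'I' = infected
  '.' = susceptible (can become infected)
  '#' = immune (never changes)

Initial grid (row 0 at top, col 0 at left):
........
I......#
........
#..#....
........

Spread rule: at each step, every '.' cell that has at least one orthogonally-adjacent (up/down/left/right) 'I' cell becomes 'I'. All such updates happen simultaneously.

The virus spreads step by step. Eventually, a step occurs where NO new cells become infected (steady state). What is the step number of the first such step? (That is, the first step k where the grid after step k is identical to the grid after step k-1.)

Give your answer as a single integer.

Step 0 (initial): 1 infected
Step 1: +3 new -> 4 infected
Step 2: +3 new -> 7 infected
Step 3: +4 new -> 11 infected
Step 4: +5 new -> 16 infected
Step 5: +5 new -> 21 infected
Step 6: +5 new -> 26 infected
Step 7: +4 new -> 30 infected
Step 8: +4 new -> 34 infected
Step 9: +2 new -> 36 infected
Step 10: +1 new -> 37 infected
Step 11: +0 new -> 37 infected

Answer: 11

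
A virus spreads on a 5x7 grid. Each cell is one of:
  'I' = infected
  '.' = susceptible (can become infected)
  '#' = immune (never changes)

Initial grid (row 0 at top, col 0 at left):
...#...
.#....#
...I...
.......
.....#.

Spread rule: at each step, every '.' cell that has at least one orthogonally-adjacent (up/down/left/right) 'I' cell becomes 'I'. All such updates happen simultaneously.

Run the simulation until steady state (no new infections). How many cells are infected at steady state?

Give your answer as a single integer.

Answer: 31

Derivation:
Step 0 (initial): 1 infected
Step 1: +4 new -> 5 infected
Step 2: +7 new -> 12 infected
Step 3: +9 new -> 21 infected
Step 4: +6 new -> 27 infected
Step 5: +4 new -> 31 infected
Step 6: +0 new -> 31 infected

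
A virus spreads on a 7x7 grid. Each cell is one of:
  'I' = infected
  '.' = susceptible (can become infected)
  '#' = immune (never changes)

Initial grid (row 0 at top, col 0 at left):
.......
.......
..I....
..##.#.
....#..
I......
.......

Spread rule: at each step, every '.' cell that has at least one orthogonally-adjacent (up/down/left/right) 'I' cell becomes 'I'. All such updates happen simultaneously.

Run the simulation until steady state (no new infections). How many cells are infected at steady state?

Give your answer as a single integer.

Answer: 45

Derivation:
Step 0 (initial): 2 infected
Step 1: +6 new -> 8 infected
Step 2: +10 new -> 18 infected
Step 3: +9 new -> 27 infected
Step 4: +7 new -> 34 infected
Step 5: +5 new -> 39 infected
Step 6: +5 new -> 44 infected
Step 7: +1 new -> 45 infected
Step 8: +0 new -> 45 infected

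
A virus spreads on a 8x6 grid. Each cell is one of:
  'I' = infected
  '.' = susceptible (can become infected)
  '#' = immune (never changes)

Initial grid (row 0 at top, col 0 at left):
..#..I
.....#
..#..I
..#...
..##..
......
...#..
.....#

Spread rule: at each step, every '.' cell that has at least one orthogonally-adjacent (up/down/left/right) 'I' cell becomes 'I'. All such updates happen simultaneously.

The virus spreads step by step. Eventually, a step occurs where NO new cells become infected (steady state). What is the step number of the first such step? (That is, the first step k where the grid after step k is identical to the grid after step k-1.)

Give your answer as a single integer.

Step 0 (initial): 2 infected
Step 1: +3 new -> 5 infected
Step 2: +5 new -> 10 infected
Step 3: +4 new -> 14 infected
Step 4: +3 new -> 17 infected
Step 5: +3 new -> 20 infected
Step 6: +5 new -> 25 infected
Step 7: +6 new -> 31 infected
Step 8: +5 new -> 36 infected
Step 9: +3 new -> 39 infected
Step 10: +1 new -> 40 infected
Step 11: +0 new -> 40 infected

Answer: 11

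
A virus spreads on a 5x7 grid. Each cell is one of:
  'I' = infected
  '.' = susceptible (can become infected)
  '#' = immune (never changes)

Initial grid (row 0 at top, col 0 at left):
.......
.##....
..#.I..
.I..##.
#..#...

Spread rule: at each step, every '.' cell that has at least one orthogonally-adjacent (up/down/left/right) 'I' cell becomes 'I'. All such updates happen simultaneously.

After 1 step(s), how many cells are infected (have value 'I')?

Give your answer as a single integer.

Answer: 9

Derivation:
Step 0 (initial): 2 infected
Step 1: +7 new -> 9 infected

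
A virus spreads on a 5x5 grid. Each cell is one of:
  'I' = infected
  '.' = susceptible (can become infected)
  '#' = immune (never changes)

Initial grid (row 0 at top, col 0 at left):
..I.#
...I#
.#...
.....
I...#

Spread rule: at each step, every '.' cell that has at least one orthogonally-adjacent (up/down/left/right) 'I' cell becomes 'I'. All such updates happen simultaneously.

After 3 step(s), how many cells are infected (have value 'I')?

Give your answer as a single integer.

Answer: 21

Derivation:
Step 0 (initial): 3 infected
Step 1: +6 new -> 9 infected
Step 2: +8 new -> 17 infected
Step 3: +4 new -> 21 infected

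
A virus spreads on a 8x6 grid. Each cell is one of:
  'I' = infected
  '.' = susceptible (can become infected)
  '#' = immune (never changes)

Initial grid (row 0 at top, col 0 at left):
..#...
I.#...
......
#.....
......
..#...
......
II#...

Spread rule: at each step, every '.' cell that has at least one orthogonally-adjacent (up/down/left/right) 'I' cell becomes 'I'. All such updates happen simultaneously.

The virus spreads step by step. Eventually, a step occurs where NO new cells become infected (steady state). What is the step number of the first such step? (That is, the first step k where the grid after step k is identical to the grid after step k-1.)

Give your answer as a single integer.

Step 0 (initial): 3 infected
Step 1: +5 new -> 8 infected
Step 2: +5 new -> 13 infected
Step 3: +5 new -> 18 infected
Step 4: +6 new -> 24 infected
Step 5: +7 new -> 31 infected
Step 6: +7 new -> 38 infected
Step 7: +4 new -> 42 infected
Step 8: +1 new -> 43 infected
Step 9: +0 new -> 43 infected

Answer: 9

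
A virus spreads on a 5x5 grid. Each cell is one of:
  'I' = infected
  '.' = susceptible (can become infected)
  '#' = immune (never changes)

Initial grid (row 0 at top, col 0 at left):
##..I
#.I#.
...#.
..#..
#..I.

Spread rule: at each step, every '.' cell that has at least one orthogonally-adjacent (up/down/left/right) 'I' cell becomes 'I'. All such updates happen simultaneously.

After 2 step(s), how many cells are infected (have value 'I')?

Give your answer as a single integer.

Step 0 (initial): 3 infected
Step 1: +8 new -> 11 infected
Step 2: +4 new -> 15 infected

Answer: 15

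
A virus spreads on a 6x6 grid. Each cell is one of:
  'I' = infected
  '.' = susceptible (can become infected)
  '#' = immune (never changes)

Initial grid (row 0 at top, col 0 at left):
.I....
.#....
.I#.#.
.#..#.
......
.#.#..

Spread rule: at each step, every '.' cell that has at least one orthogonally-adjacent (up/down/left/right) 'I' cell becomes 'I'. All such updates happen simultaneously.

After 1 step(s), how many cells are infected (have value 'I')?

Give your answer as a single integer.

Answer: 5

Derivation:
Step 0 (initial): 2 infected
Step 1: +3 new -> 5 infected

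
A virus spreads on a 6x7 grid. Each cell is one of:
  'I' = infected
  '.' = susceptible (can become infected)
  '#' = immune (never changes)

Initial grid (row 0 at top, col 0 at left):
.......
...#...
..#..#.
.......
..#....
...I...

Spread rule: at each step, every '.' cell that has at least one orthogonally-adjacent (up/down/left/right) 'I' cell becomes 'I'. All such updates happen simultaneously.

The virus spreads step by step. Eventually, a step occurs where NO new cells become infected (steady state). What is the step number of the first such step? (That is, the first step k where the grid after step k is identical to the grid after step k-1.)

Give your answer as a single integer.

Step 0 (initial): 1 infected
Step 1: +3 new -> 4 infected
Step 2: +4 new -> 8 infected
Step 3: +7 new -> 15 infected
Step 4: +5 new -> 20 infected
Step 5: +4 new -> 24 infected
Step 6: +5 new -> 29 infected
Step 7: +6 new -> 35 infected
Step 8: +3 new -> 38 infected
Step 9: +0 new -> 38 infected

Answer: 9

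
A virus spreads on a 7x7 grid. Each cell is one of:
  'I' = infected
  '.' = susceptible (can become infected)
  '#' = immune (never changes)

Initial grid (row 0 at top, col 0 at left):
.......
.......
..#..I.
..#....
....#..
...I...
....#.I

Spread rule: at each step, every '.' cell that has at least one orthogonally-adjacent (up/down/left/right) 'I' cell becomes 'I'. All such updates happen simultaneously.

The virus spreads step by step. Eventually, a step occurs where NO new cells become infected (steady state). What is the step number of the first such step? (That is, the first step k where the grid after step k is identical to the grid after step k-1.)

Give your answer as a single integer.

Answer: 8

Derivation:
Step 0 (initial): 3 infected
Step 1: +10 new -> 13 infected
Step 2: +13 new -> 26 infected
Step 3: +6 new -> 32 infected
Step 4: +5 new -> 37 infected
Step 5: +4 new -> 41 infected
Step 6: +3 new -> 44 infected
Step 7: +1 new -> 45 infected
Step 8: +0 new -> 45 infected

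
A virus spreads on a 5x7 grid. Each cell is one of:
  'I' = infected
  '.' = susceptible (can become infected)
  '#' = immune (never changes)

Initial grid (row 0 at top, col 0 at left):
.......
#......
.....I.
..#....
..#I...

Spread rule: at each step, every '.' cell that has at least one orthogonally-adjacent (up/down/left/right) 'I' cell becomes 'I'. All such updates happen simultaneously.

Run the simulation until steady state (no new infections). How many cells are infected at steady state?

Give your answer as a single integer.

Step 0 (initial): 2 infected
Step 1: +6 new -> 8 infected
Step 2: +7 new -> 15 infected
Step 3: +5 new -> 20 infected
Step 4: +3 new -> 23 infected
Step 5: +4 new -> 27 infected
Step 6: +3 new -> 30 infected
Step 7: +2 new -> 32 infected
Step 8: +0 new -> 32 infected

Answer: 32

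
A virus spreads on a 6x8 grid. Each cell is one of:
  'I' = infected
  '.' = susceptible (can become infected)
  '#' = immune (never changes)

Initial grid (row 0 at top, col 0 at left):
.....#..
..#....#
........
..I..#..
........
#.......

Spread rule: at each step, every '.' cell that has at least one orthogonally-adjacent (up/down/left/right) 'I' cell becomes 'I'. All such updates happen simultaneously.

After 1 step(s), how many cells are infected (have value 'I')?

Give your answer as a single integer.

Answer: 5

Derivation:
Step 0 (initial): 1 infected
Step 1: +4 new -> 5 infected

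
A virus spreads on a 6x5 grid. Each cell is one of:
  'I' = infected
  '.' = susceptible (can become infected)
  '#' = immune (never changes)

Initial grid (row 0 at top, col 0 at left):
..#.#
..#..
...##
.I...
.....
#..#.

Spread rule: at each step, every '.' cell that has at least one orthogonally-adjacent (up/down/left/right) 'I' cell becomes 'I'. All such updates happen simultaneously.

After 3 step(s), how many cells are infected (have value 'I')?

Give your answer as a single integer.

Answer: 17

Derivation:
Step 0 (initial): 1 infected
Step 1: +4 new -> 5 infected
Step 2: +7 new -> 12 infected
Step 3: +5 new -> 17 infected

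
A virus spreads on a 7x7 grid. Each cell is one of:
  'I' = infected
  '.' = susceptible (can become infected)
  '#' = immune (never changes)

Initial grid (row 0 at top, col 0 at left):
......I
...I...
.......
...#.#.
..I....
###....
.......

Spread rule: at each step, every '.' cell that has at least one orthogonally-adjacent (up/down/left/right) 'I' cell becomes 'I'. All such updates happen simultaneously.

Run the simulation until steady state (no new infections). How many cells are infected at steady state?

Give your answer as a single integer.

Answer: 44

Derivation:
Step 0 (initial): 3 infected
Step 1: +9 new -> 12 infected
Step 2: +11 new -> 23 infected
Step 3: +10 new -> 33 infected
Step 4: +6 new -> 39 infected
Step 5: +3 new -> 42 infected
Step 6: +2 new -> 44 infected
Step 7: +0 new -> 44 infected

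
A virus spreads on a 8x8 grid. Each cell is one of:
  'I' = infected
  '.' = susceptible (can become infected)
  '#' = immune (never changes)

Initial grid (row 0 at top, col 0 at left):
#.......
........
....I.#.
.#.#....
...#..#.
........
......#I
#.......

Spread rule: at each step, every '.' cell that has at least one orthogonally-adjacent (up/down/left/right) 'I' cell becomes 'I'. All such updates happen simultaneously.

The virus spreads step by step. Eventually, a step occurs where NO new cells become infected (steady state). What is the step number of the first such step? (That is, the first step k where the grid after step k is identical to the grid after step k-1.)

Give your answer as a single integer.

Answer: 9

Derivation:
Step 0 (initial): 2 infected
Step 1: +6 new -> 8 infected
Step 2: +9 new -> 17 infected
Step 3: +12 new -> 29 infected
Step 4: +11 new -> 40 infected
Step 5: +8 new -> 48 infected
Step 6: +4 new -> 52 infected
Step 7: +3 new -> 55 infected
Step 8: +1 new -> 56 infected
Step 9: +0 new -> 56 infected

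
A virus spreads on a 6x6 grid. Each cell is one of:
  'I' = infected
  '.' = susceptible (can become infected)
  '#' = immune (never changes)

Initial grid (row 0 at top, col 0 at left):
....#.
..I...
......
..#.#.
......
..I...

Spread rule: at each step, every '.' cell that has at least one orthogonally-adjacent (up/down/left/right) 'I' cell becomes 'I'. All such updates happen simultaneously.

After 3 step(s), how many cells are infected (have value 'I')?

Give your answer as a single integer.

Answer: 28

Derivation:
Step 0 (initial): 2 infected
Step 1: +7 new -> 9 infected
Step 2: +10 new -> 19 infected
Step 3: +9 new -> 28 infected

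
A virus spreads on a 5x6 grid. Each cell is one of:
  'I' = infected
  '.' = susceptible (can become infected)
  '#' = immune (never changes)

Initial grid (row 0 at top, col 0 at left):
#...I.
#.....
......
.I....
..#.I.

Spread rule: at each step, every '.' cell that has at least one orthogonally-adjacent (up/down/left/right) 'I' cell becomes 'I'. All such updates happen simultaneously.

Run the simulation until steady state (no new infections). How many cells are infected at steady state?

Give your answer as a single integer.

Answer: 27

Derivation:
Step 0 (initial): 3 infected
Step 1: +10 new -> 13 infected
Step 2: +10 new -> 23 infected
Step 3: +4 new -> 27 infected
Step 4: +0 new -> 27 infected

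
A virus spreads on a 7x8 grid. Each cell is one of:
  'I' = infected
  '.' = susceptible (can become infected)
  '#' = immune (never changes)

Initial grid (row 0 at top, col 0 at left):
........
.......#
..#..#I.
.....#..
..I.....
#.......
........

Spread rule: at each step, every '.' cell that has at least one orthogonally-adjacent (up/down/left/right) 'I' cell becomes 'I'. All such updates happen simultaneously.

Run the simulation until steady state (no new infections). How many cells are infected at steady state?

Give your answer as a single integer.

Step 0 (initial): 2 infected
Step 1: +7 new -> 9 infected
Step 2: +11 new -> 20 infected
Step 3: +13 new -> 33 infected
Step 4: +10 new -> 43 infected
Step 5: +6 new -> 49 infected
Step 6: +2 new -> 51 infected
Step 7: +0 new -> 51 infected

Answer: 51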